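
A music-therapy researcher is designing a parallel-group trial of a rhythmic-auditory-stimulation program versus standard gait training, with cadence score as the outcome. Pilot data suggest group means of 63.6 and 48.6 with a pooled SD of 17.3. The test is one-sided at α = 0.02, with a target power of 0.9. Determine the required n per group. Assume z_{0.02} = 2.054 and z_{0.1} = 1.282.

n = 30 per group

Cohen's d = |M₁ − M₂| / SD_pooled = |63.6 − 48.6| / 17.3 = 15.0 / 17.3 = 0.867.
For two independent groups with equal n: n = 2·((z_{α} + z_β) / d)².
z_{α} + z_β = 2.054 + 1.282 = 3.336.
n = 2 × (3.336 / 0.867)² = 2 × 3.848² = 2 × 14.81 = 29.6.
Round up to the next whole participant.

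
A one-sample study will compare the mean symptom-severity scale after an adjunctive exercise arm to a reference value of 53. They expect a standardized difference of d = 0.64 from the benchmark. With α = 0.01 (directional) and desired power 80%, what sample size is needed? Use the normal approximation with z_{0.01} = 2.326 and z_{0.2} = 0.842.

n = 25

For a one-sample test: n = ((z_{α} + z_β) / d)².
z_{α} + z_β = 2.326 + 0.842 = 3.168.
n = (3.168 / 0.64)² = 4.950² = 24.50.
Round up.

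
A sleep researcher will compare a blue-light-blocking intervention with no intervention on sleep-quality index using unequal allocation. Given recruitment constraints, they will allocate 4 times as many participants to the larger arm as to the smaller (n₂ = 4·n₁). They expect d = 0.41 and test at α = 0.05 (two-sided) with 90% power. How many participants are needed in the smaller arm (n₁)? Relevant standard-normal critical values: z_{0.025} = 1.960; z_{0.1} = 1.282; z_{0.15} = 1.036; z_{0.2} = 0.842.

n₁ = 79

With allocation ratio k = n₂/n₁ = 4, Var(x̄₁−x̄₂) = σ²(1/n₁ + 1/(k·n₁)) = σ²·(k+1)/(k·n₁).
So n₁ = (1 + 1/k)·((z_{α/2} + z_β)/d)² = 1.250 × (3.242/0.41)².
n₁ = 1.250 × 62.53 = 78.2.
Round up: n₁ = 79, giving n₂ = 4 × 79 = 316.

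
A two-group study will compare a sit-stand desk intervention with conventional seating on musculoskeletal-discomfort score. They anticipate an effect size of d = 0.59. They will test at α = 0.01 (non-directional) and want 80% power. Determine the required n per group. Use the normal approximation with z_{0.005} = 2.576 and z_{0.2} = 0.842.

For two independent groups with equal n: n = 2·((z_{α/2} + z_β) / d)².
z_{α/2} + z_β = 2.576 + 0.842 = 3.418.
n = 2 × (3.418 / 0.59)² = 2 × 5.793² = 2 × 33.56 = 67.1.
Round up to the next whole participant.

n = 68 per group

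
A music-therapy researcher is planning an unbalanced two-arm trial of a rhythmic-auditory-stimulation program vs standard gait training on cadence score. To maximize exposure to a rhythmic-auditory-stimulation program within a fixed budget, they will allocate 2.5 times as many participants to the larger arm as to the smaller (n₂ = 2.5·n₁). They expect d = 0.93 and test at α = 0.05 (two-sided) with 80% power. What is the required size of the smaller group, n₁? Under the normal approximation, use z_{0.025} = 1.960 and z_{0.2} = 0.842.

With allocation ratio k = n₂/n₁ = 2.5, Var(x̄₁−x̄₂) = σ²(1/n₁ + 1/(k·n₁)) = σ²·(k+1)/(k·n₁).
So n₁ = (1 + 1/k)·((z_{α/2} + z_β)/d)² = 1.400 × (2.802/0.93)².
n₁ = 1.400 × 9.08 = 12.7.
Round up: n₁ = 13, giving n₂ = ⌈2.5 × 13⌉ = ⌈32.5⌉ = 33.

n₁ = 13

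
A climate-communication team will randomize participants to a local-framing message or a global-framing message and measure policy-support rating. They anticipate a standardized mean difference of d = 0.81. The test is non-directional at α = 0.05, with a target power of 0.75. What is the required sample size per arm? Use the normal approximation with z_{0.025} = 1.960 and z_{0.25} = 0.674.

n = 22 per group

For two independent groups with equal n: n = 2·((z_{α/2} + z_β) / d)².
z_{α/2} + z_β = 1.960 + 0.674 = 2.634.
n = 2 × (2.634 / 0.81)² = 2 × 3.252² = 2 × 10.57 = 21.1.
Round up to the next whole participant.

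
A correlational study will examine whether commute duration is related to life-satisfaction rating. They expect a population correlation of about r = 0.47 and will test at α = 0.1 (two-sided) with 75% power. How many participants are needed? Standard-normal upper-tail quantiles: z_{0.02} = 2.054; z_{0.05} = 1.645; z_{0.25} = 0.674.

Fisher's z: C = ½·ln((1+r)/(1−r)) = ½·ln(2.7736) = 0.5101.
n = ((z_{α/2} + z_β)/C)² + 3.
(1.645 + 0.674) / 0.5101 = 2.319 / 0.5101 = 4.546.
n = 4.546² + 3 = 20.67 + 3 = 23.7.
Round up.

n = 24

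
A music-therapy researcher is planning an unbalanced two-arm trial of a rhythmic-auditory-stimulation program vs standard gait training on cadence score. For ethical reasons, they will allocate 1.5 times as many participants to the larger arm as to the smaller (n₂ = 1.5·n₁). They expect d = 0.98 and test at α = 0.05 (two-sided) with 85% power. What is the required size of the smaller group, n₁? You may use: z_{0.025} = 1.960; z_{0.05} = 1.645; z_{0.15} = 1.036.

n₁ = 16

With allocation ratio k = n₂/n₁ = 1.5, Var(x̄₁−x̄₂) = σ²(1/n₁ + 1/(k·n₁)) = σ²·(k+1)/(k·n₁).
So n₁ = (1 + 1/k)·((z_{α/2} + z_β)/d)² = 1.667 × (2.996/0.98)².
n₁ = 1.667 × 9.35 = 15.6.
Round up: n₁ = 16, giving n₂ = 1.5 × 16 = 24.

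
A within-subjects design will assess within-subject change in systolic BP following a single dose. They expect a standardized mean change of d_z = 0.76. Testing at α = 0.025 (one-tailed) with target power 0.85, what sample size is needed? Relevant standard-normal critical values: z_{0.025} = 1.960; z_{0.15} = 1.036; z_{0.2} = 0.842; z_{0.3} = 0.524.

n = 16 pairs

For a paired (one-sample on differences) test: n = ((z_{α} + z_β) / d)².
z_{α} + z_β = 1.960 + 1.036 = 2.996.
n = (2.996 / 0.76)² = 3.942² = 15.54.
Round up.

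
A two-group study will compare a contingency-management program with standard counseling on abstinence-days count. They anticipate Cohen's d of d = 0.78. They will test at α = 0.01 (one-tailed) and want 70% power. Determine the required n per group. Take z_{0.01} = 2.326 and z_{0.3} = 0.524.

For two independent groups with equal n: n = 2·((z_{α} + z_β) / d)².
z_{α} + z_β = 2.326 + 0.524 = 2.850.
n = 2 × (2.850 / 0.78)² = 2 × 3.654² = 2 × 13.35 = 26.7.
Round up to the next whole participant.

n = 27 per group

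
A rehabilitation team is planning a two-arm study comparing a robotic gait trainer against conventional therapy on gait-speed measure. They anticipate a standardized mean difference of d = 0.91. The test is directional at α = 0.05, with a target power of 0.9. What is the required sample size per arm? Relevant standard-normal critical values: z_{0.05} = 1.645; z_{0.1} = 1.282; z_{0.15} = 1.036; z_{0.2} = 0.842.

n = 21 per group

For two independent groups with equal n: n = 2·((z_{α} + z_β) / d)².
z_{α} + z_β = 1.645 + 1.282 = 2.927.
n = 2 × (2.927 / 0.91)² = 2 × 3.216² = 2 × 10.35 = 20.7.
Round up to the next whole participant.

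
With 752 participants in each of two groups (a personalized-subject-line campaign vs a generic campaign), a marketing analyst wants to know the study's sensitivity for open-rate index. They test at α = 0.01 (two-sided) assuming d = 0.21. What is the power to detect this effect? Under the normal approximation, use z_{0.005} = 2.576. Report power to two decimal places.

power ≈ 0.93

For two equal groups, power = Φ(d·√(n/2) − z_{α/2}).
d·√(n/2) = 0.21 × √(752/2) = 0.21 × 19.391 = 4.072.
z_β = 4.072 − 2.576 = 1.496.
Power = Φ(1.496) = 0.933.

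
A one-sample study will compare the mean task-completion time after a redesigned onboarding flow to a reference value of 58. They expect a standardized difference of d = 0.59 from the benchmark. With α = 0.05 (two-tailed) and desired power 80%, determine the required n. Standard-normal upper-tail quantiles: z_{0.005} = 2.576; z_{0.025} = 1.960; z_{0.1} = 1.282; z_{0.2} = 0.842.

n = 23

For a one-sample test: n = ((z_{α/2} + z_β) / d)².
z_{α/2} + z_β = 1.960 + 0.842 = 2.802.
n = (2.802 / 0.59)² = 4.749² = 22.55.
Round up.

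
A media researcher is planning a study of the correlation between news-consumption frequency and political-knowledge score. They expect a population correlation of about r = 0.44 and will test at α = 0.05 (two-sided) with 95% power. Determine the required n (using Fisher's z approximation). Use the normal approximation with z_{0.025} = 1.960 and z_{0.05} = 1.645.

n = 62

Fisher's z: C = ½·ln((1+r)/(1−r)) = ½·ln(2.5714) = 0.4722.
n = ((z_{α/2} + z_β)/C)² + 3.
(1.960 + 1.645) / 0.4722 = 3.605 / 0.4722 = 7.634.
n = 7.634² + 3 = 58.29 + 3 = 61.3.
Round up.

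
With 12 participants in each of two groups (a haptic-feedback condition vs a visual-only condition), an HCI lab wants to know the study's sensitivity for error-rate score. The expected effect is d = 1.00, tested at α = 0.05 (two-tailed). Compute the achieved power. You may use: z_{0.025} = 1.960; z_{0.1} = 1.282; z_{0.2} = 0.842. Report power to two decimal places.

power ≈ 0.69

For two equal groups, power = Φ(d·√(n/2) − z_{α/2}).
d·√(n/2) = 1.00 × √(12/2) = 1.00 × 2.449 = 2.449.
z_β = 2.449 − 1.960 = 0.489.
Power = Φ(0.489) = 0.688.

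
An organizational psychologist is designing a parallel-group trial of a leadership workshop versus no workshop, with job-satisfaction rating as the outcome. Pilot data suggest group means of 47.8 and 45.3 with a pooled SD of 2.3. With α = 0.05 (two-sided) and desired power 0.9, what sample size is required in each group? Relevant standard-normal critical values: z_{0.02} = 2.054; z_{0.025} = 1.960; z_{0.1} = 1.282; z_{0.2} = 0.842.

n = 18 per group

Cohen's d = |M₁ − M₂| / SD_pooled = |47.8 − 45.3| / 2.3 = 2.5 / 2.3 = 1.087.
For two independent groups with equal n: n = 2·((z_{α/2} + z_β) / d)².
z_{α/2} + z_β = 1.960 + 1.282 = 3.242.
n = 2 × (3.242 / 1.087)² = 2 × 2.983² = 2 × 8.90 = 17.8.
Round up to the next whole participant.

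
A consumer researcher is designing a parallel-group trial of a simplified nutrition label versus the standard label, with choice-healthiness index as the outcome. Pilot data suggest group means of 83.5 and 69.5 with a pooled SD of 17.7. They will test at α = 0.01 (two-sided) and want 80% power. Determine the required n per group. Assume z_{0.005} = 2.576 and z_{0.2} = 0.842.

n = 38 per group

Cohen's d = |M₁ − M₂| / SD_pooled = |83.5 − 69.5| / 17.7 = 14.0 / 17.7 = 0.791.
For two independent groups with equal n: n = 2·((z_{α/2} + z_β) / d)².
z_{α/2} + z_β = 2.576 + 0.842 = 3.418.
n = 2 × (3.418 / 0.791)² = 2 × 4.321² = 2 × 18.67 = 37.3.
Round up to the next whole participant.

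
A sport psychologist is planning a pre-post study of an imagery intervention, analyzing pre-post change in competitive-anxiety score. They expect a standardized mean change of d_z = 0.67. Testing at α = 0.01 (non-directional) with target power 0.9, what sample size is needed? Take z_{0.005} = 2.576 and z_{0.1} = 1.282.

n = 34 pairs

For a paired (one-sample on differences) test: n = ((z_{α/2} + z_β) / d)².
z_{α/2} + z_β = 2.576 + 1.282 = 3.858.
n = (3.858 / 0.67)² = 5.758² = 33.16.
Round up.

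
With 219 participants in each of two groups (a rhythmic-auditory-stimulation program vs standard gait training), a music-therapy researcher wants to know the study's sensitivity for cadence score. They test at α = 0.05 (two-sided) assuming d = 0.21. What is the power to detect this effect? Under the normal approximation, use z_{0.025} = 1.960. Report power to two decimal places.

power ≈ 0.59

For two equal groups, power = Φ(d·√(n/2) − z_{α/2}).
d·√(n/2) = 0.21 × √(219/2) = 0.21 × 10.464 = 2.197.
z_β = 2.197 − 1.960 = 0.237.
Power = Φ(0.237) = 0.594.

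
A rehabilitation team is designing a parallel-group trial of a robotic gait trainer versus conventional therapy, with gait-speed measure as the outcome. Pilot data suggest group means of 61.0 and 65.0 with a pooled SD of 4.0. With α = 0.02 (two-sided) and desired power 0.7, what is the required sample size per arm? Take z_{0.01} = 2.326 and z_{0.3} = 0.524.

Cohen's d = |M₁ − M₂| / SD_pooled = |61.0 − 65.0| / 4.0 = 4.0 / 4.0 = 1.000.
For two independent groups with equal n: n = 2·((z_{α/2} + z_β) / d)².
z_{α/2} + z_β = 2.326 + 0.524 = 2.850.
n = 2 × (2.850 / 1.000)² = 2 × 2.850² = 2 × 8.12 = 16.2.
Round up to the next whole participant.

n = 17 per group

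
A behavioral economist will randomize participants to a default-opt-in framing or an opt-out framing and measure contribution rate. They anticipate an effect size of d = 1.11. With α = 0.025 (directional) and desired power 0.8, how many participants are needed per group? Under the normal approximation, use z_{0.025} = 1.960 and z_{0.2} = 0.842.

For two independent groups with equal n: n = 2·((z_{α} + z_β) / d)².
z_{α} + z_β = 1.960 + 0.842 = 2.802.
n = 2 × (2.802 / 1.11)² = 2 × 2.524² = 2 × 6.37 = 12.7.
Round up to the next whole participant.

n = 13 per group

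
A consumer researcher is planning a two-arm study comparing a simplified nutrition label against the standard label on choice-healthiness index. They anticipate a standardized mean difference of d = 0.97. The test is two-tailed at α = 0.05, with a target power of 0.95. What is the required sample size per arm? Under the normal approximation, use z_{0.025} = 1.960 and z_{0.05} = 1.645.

n = 28 per group

For two independent groups with equal n: n = 2·((z_{α/2} + z_β) / d)².
z_{α/2} + z_β = 1.960 + 1.645 = 3.605.
n = 2 × (3.605 / 0.97)² = 2 × 3.716² = 2 × 13.81 = 27.6.
Round up to the next whole participant.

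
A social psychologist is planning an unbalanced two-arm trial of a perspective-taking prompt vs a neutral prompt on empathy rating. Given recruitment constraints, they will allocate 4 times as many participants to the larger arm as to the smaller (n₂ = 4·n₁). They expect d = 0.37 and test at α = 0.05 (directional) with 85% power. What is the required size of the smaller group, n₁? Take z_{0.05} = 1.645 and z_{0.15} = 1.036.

n₁ = 66

With allocation ratio k = n₂/n₁ = 4, Var(x̄₁−x̄₂) = σ²(1/n₁ + 1/(k·n₁)) = σ²·(k+1)/(k·n₁).
So n₁ = (1 + 1/k)·((z_{α} + z_β)/d)² = 1.250 × (2.681/0.37)².
n₁ = 1.250 × 52.50 = 65.6.
Round up: n₁ = 66, giving n₂ = 4 × 66 = 264.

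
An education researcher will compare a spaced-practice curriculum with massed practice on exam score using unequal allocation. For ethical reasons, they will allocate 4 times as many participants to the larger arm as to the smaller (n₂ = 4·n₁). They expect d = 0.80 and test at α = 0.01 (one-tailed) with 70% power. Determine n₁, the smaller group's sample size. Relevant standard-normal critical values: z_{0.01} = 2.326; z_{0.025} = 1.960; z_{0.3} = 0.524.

With allocation ratio k = n₂/n₁ = 4, Var(x̄₁−x̄₂) = σ²(1/n₁ + 1/(k·n₁)) = σ²·(k+1)/(k·n₁).
So n₁ = (1 + 1/k)·((z_{α} + z_β)/d)² = 1.250 × (2.850/0.80)².
n₁ = 1.250 × 12.69 = 15.9.
Round up: n₁ = 16, giving n₂ = 4 × 16 = 64.

n₁ = 16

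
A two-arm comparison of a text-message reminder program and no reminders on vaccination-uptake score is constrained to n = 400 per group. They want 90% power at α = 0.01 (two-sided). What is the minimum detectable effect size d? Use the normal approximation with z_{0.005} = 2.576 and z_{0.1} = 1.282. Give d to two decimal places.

d_min ≈ 0.27

For two independent groups of n = 400 each: d_min = (z_{α/2} + z_β)·√(2/n).
z-sum = 2.576 + 1.282 = 3.858.
d_min = 3.858 × √(2/400) = 3.858 × 0.0707 = 0.273.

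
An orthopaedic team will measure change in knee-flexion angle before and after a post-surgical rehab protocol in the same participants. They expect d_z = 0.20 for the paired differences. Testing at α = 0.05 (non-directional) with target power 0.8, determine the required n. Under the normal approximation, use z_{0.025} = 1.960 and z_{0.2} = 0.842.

n = 197 pairs

For a paired (one-sample on differences) test: n = ((z_{α/2} + z_β) / d)².
z_{α/2} + z_β = 1.960 + 0.842 = 2.802.
n = (2.802 / 0.20)² = 14.010² = 196.28.
Round up.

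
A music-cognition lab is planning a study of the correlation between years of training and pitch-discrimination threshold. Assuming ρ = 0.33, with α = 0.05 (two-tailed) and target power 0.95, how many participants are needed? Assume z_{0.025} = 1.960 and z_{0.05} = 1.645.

n = 114

Fisher's z: C = ½·ln((1+r)/(1−r)) = ½·ln(1.9851) = 0.3428.
n = ((z_{α/2} + z_β)/C)² + 3.
(1.960 + 1.645) / 0.3428 = 3.605 / 0.3428 = 10.516.
n = 10.516² + 3 = 110.59 + 3 = 113.6.
Round up.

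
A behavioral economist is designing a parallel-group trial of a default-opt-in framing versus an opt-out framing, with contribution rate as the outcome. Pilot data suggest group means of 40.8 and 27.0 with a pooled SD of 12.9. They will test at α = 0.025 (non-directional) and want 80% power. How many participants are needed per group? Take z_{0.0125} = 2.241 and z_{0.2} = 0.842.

Cohen's d = |M₁ − M₂| / SD_pooled = |40.8 − 27.0| / 12.9 = 13.8 / 12.9 = 1.070.
For two independent groups with equal n: n = 2·((z_{α/2} + z_β) / d)².
z_{α/2} + z_β = 2.241 + 0.842 = 3.083.
n = 2 × (3.083 / 1.070)² = 2 × 2.881² = 2 × 8.30 = 16.6.
Round up to the next whole participant.

n = 17 per group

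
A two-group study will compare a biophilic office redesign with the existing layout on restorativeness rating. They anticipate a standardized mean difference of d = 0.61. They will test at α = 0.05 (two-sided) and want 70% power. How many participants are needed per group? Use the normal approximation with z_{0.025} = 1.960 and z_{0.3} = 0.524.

n = 34 per group

For two independent groups with equal n: n = 2·((z_{α/2} + z_β) / d)².
z_{α/2} + z_β = 1.960 + 0.524 = 2.484.
n = 2 × (2.484 / 0.61)² = 2 × 4.072² = 2 × 16.58 = 33.2.
Round up to the next whole participant.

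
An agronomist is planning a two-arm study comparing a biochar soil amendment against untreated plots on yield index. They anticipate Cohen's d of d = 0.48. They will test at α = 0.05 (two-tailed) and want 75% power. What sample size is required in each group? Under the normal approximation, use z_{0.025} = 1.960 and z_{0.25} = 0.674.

For two independent groups with equal n: n = 2·((z_{α/2} + z_β) / d)².
z_{α/2} + z_β = 1.960 + 0.674 = 2.634.
n = 2 × (2.634 / 0.48)² = 2 × 5.487² = 2 × 30.11 = 60.2.
Round up to the next whole participant.

n = 61 per group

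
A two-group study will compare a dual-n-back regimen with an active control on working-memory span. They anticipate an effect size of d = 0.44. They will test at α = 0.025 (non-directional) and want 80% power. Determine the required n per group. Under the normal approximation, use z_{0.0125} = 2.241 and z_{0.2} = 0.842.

n = 99 per group

For two independent groups with equal n: n = 2·((z_{α/2} + z_β) / d)².
z_{α/2} + z_β = 2.241 + 0.842 = 3.083.
n = 2 × (3.083 / 0.44)² = 2 × 7.007² = 2 × 49.10 = 98.2.
Round up to the next whole participant.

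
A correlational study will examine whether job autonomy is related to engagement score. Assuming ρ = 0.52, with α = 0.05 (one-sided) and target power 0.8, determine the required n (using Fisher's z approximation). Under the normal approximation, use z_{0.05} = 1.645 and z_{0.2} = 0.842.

n = 22

Fisher's z: C = ½·ln((1+r)/(1−r)) = ½·ln(3.1667) = 0.5763.
n = ((z_{α} + z_β)/C)² + 3.
(1.645 + 0.842) / 0.5763 = 2.487 / 0.5763 = 4.315.
n = 4.315² + 3 = 18.62 + 3 = 21.6.
Round up.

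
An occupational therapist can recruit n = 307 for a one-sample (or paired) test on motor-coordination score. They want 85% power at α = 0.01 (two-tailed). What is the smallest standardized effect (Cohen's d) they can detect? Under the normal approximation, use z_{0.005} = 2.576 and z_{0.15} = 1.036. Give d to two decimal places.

d_min ≈ 0.21

For a single sample (or paired design) of n = 307: d_min = (z_{α/2} + z_β)/√n.
z-sum = 2.576 + 1.036 = 3.612.
d_min = 3.612 / √307 = 3.612 / 17.521 = 0.206.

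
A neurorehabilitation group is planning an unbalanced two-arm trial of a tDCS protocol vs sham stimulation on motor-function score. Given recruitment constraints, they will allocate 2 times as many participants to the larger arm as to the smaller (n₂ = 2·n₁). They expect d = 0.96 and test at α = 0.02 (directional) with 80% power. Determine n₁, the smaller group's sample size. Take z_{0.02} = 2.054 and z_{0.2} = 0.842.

With allocation ratio k = n₂/n₁ = 2, Var(x̄₁−x̄₂) = σ²(1/n₁ + 1/(k·n₁)) = σ²·(k+1)/(k·n₁).
So n₁ = (1 + 1/k)·((z_{α} + z_β)/d)² = 1.500 × (2.896/0.96)².
n₁ = 1.500 × 9.10 = 13.7.
Round up: n₁ = 14, giving n₂ = 2 × 14 = 28.

n₁ = 14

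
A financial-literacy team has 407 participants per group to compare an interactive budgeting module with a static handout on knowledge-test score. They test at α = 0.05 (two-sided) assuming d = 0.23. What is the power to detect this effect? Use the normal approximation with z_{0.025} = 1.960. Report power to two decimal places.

power ≈ 0.91

For two equal groups, power = Φ(d·√(n/2) − z_{α/2}).
d·√(n/2) = 0.23 × √(407/2) = 0.23 × 14.265 = 3.281.
z_β = 3.281 − 1.960 = 1.321.
Power = Φ(1.321) = 0.907.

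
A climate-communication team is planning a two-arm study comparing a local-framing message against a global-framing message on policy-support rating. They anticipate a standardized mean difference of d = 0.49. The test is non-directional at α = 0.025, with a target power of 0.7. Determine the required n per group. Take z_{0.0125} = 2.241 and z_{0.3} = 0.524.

For two independent groups with equal n: n = 2·((z_{α/2} + z_β) / d)².
z_{α/2} + z_β = 2.241 + 0.524 = 2.765.
n = 2 × (2.765 / 0.49)² = 2 × 5.643² = 2 × 31.84 = 63.7.
Round up to the next whole participant.

n = 64 per group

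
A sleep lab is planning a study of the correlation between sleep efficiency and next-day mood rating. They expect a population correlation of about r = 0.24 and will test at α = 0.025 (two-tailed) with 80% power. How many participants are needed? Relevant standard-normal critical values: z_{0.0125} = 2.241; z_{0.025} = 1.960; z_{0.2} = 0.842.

Fisher's z: C = ½·ln((1+r)/(1−r)) = ½·ln(1.6316) = 0.2448.
n = ((z_{α/2} + z_β)/C)² + 3.
(2.241 + 0.842) / 0.2448 = 3.083 / 0.2448 = 12.594.
n = 12.594² + 3 = 158.61 + 3 = 161.6.
Round up.

n = 162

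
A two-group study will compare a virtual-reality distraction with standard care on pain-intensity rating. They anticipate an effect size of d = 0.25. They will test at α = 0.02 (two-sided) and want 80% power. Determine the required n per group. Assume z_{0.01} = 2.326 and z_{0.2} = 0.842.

For two independent groups with equal n: n = 2·((z_{α/2} + z_β) / d)².
z_{α/2} + z_β = 2.326 + 0.842 = 3.168.
n = 2 × (3.168 / 0.25)² = 2 × 12.672² = 2 × 160.58 = 321.2.
Round up to the next whole participant.

n = 322 per group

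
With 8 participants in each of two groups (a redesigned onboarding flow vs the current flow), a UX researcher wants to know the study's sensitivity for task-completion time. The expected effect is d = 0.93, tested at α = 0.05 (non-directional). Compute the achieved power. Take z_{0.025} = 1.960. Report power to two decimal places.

For two equal groups, power = Φ(d·√(n/2) − z_{α/2}).
d·√(n/2) = 0.93 × √(8/2) = 0.93 × 2.000 = 1.860.
z_β = 1.860 − 1.960 = -0.100.
Power = Φ(-0.100) = 0.460.

power ≈ 0.46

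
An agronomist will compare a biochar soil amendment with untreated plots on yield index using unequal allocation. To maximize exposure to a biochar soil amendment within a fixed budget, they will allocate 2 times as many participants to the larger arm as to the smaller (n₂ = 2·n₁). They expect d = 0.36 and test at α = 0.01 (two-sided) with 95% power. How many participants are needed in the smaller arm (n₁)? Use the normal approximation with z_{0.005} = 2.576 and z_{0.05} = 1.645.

n₁ = 207

With allocation ratio k = n₂/n₁ = 2, Var(x̄₁−x̄₂) = σ²(1/n₁ + 1/(k·n₁)) = σ²·(k+1)/(k·n₁).
So n₁ = (1 + 1/k)·((z_{α/2} + z_β)/d)² = 1.500 × (4.221/0.36)².
n₁ = 1.500 × 137.48 = 206.2.
Round up: n₁ = 207, giving n₂ = 2 × 207 = 414.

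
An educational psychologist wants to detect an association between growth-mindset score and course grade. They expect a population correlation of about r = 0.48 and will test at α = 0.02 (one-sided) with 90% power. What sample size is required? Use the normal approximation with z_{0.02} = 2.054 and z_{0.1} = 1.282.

Fisher's z: C = ½·ln((1+r)/(1−r)) = ½·ln(2.8462) = 0.5230.
n = ((z_{α} + z_β)/C)² + 3.
(2.054 + 1.282) / 0.5230 = 3.336 / 0.5230 = 6.379.
n = 6.379² + 3 = 40.69 + 3 = 43.7.
Round up.

n = 44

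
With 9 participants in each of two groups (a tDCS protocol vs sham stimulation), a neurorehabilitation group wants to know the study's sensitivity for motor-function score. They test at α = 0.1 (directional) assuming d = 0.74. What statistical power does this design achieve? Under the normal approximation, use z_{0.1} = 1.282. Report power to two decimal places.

power ≈ 0.61

For two equal groups, power = Φ(d·√(n/2) − z_{α}).
d·√(n/2) = 0.74 × √(9/2) = 0.74 × 2.121 = 1.570.
z_β = 1.570 − 1.282 = 0.288.
Power = Φ(0.288) = 0.613.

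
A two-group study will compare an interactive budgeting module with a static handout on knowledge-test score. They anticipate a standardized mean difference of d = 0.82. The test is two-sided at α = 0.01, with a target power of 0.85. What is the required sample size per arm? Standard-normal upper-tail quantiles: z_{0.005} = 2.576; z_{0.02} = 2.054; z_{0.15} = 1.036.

n = 39 per group

For two independent groups with equal n: n = 2·((z_{α/2} + z_β) / d)².
z_{α/2} + z_β = 2.576 + 1.036 = 3.612.
n = 2 × (3.612 / 0.82)² = 2 × 4.405² = 2 × 19.40 = 38.8.
Round up to the next whole participant.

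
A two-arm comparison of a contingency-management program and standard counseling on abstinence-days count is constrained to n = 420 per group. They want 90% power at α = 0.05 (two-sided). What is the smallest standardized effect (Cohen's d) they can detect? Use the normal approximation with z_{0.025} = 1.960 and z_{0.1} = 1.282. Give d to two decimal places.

d_min ≈ 0.22

For two independent groups of n = 420 each: d_min = (z_{α/2} + z_β)·√(2/n).
z-sum = 1.960 + 1.282 = 3.242.
d_min = 3.242 × √(2/420) = 3.242 × 0.0690 = 0.224.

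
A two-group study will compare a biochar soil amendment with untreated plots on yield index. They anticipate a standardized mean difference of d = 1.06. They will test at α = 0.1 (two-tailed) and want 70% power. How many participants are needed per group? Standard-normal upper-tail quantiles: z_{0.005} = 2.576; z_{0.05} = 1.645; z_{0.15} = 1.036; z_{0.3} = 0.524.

n = 9 per group

For two independent groups with equal n: n = 2·((z_{α/2} + z_β) / d)².
z_{α/2} + z_β = 1.645 + 0.524 = 2.169.
n = 2 × (2.169 / 1.06)² = 2 × 2.046² = 2 × 4.19 = 8.4.
Round up to the next whole participant.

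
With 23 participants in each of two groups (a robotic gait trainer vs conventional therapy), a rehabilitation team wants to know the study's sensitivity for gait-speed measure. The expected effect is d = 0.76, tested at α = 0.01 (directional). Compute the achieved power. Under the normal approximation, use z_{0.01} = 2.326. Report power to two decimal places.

power ≈ 0.60

For two equal groups, power = Φ(d·√(n/2) − z_{α}).
d·√(n/2) = 0.76 × √(23/2) = 0.76 × 3.391 = 2.577.
z_β = 2.577 − 2.326 = 0.251.
Power = Φ(0.251) = 0.599.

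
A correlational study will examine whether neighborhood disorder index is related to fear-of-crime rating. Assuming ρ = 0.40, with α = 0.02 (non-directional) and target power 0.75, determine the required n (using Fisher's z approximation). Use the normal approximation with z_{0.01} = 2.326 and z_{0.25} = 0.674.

Fisher's z: C = ½·ln((1+r)/(1−r)) = ½·ln(2.3333) = 0.4236.
n = ((z_{α/2} + z_β)/C)² + 3.
(2.326 + 0.674) / 0.4236 = 3.000 / 0.4236 = 7.082.
n = 7.082² + 3 = 50.16 + 3 = 53.2.
Round up.

n = 54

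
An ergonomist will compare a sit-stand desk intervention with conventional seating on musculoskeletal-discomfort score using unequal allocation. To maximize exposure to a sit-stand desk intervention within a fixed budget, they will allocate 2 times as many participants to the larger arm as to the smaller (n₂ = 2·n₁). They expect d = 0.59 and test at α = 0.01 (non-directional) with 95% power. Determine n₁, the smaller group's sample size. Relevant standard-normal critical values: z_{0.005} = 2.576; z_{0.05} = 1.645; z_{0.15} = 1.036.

With allocation ratio k = n₂/n₁ = 2, Var(x̄₁−x̄₂) = σ²(1/n₁ + 1/(k·n₁)) = σ²·(k+1)/(k·n₁).
So n₁ = (1 + 1/k)·((z_{α/2} + z_β)/d)² = 1.500 × (4.221/0.59)².
n₁ = 1.500 × 51.18 = 76.8.
Round up: n₁ = 77, giving n₂ = 2 × 77 = 154.

n₁ = 77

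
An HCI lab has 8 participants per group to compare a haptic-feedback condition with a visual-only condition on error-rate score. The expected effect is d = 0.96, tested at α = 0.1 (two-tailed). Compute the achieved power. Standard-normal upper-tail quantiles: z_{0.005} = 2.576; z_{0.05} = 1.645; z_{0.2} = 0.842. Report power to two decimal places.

power ≈ 0.61

For two equal groups, power = Φ(d·√(n/2) − z_{α/2}).
d·√(n/2) = 0.96 × √(8/2) = 0.96 × 2.000 = 1.920.
z_β = 1.920 − 1.645 = 0.275.
Power = Φ(0.275) = 0.608.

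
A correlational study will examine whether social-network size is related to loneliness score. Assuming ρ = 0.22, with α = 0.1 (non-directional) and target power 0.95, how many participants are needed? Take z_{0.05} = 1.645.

Fisher's z: C = ½·ln((1+r)/(1−r)) = ½·ln(1.5641) = 0.2237.
n = ((z_{α/2} + z_β)/C)² + 3.
(1.645 + 1.645) / 0.2237 = 3.290 / 0.2237 = 14.707.
n = 14.707² + 3 = 216.30 + 3 = 219.3.
Round up.

n = 220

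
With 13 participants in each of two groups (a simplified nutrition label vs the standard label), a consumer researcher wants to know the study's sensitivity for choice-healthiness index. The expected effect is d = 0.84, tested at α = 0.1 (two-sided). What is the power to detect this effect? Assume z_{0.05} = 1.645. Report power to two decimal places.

For two equal groups, power = Φ(d·√(n/2) − z_{α/2}).
d·√(n/2) = 0.84 × √(13/2) = 0.84 × 2.550 = 2.142.
z_β = 2.142 − 1.645 = 0.497.
Power = Φ(0.497) = 0.690.

power ≈ 0.69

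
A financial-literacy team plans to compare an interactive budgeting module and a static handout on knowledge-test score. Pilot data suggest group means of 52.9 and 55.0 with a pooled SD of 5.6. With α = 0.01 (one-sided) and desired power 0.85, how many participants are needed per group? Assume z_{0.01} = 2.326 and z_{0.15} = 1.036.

n = 161 per group

Cohen's d = |M₁ − M₂| / SD_pooled = |52.9 − 55.0| / 5.6 = 2.1 / 5.6 = 0.375.
For two independent groups with equal n: n = 2·((z_{α} + z_β) / d)².
z_{α} + z_β = 2.326 + 1.036 = 3.362.
n = 2 × (3.362 / 0.375)² = 2 × 8.965² = 2 × 80.38 = 160.8.
Round up to the next whole participant.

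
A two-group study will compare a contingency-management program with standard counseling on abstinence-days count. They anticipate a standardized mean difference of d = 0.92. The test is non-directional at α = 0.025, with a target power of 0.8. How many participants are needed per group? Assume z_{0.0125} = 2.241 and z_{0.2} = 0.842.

For two independent groups with equal n: n = 2·((z_{α/2} + z_β) / d)².
z_{α/2} + z_β = 2.241 + 0.842 = 3.083.
n = 2 × (3.083 / 0.92)² = 2 × 3.351² = 2 × 11.23 = 22.5.
Round up to the next whole participant.

n = 23 per group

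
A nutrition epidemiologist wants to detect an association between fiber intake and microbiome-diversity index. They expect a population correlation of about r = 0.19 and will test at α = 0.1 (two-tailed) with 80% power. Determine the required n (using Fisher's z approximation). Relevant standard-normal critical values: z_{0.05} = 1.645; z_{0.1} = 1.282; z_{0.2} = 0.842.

Fisher's z: C = ½·ln((1+r)/(1−r)) = ½·ln(1.4691) = 0.1923.
n = ((z_{α/2} + z_β)/C)² + 3.
(1.645 + 0.842) / 0.1923 = 2.487 / 0.1923 = 12.933.
n = 12.933² + 3 = 167.26 + 3 = 170.3.
Round up.

n = 171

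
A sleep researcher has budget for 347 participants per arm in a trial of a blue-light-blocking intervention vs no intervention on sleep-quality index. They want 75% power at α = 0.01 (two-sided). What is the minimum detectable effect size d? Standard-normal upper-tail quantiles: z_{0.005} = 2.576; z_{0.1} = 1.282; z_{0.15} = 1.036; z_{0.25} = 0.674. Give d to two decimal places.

For two independent groups of n = 347 each: d_min = (z_{α/2} + z_β)·√(2/n).
z-sum = 2.576 + 0.674 = 3.250.
d_min = 3.250 × √(2/347) = 3.250 × 0.0759 = 0.247.

d_min ≈ 0.25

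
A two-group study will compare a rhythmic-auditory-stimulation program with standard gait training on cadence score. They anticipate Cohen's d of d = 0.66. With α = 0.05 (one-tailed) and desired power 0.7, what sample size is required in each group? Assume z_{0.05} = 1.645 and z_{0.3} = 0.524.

n = 22 per group

For two independent groups with equal n: n = 2·((z_{α} + z_β) / d)².
z_{α} + z_β = 1.645 + 0.524 = 2.169.
n = 2 × (2.169 / 0.66)² = 2 × 3.286² = 2 × 10.80 = 21.6.
Round up to the next whole participant.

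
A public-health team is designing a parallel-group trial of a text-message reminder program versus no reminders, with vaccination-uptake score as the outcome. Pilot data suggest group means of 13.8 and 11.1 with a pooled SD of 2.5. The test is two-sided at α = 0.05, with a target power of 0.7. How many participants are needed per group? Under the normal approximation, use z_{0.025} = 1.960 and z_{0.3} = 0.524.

Cohen's d = |M₁ − M₂| / SD_pooled = |13.8 − 11.1| / 2.5 = 2.7 / 2.5 = 1.080.
For two independent groups with equal n: n = 2·((z_{α/2} + z_β) / d)².
z_{α/2} + z_β = 1.960 + 0.524 = 2.484.
n = 2 × (2.484 / 1.080)² = 2 × 2.300² = 2 × 5.29 = 10.6.
Round up to the next whole participant.

n = 11 per group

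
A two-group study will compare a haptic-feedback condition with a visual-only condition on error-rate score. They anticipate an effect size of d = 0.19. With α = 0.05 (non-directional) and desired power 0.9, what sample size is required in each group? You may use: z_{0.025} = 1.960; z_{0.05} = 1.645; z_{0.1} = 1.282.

n = 583 per group

For two independent groups with equal n: n = 2·((z_{α/2} + z_β) / d)².
z_{α/2} + z_β = 1.960 + 1.282 = 3.242.
n = 2 × (3.242 / 0.19)² = 2 × 17.063² = 2 × 291.15 = 582.3.
Round up to the next whole participant.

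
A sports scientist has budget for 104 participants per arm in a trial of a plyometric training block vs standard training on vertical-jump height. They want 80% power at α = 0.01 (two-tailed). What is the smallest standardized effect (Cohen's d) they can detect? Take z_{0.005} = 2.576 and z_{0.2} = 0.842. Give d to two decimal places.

For two independent groups of n = 104 each: d_min = (z_{α/2} + z_β)·√(2/n).
z-sum = 2.576 + 0.842 = 3.418.
d_min = 3.418 × √(2/104) = 3.418 × 0.1387 = 0.474.

d_min ≈ 0.47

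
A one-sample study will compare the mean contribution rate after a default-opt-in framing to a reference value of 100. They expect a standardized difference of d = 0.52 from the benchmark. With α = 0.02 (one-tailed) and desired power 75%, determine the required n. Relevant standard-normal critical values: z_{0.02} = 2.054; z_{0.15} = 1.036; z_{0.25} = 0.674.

n = 28

For a one-sample test: n = ((z_{α} + z_β) / d)².
z_{α} + z_β = 2.054 + 0.674 = 2.728.
n = (2.728 / 0.52)² = 5.246² = 27.52.
Round up.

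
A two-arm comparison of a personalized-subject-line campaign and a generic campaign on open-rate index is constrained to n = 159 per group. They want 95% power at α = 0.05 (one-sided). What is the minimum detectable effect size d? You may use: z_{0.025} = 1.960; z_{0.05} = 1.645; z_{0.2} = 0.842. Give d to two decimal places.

For two independent groups of n = 159 each: d_min = (z_{α} + z_β)·√(2/n).
z-sum = 1.645 + 1.645 = 3.290.
d_min = 3.290 × √(2/159) = 3.290 × 0.1122 = 0.369.

d_min ≈ 0.37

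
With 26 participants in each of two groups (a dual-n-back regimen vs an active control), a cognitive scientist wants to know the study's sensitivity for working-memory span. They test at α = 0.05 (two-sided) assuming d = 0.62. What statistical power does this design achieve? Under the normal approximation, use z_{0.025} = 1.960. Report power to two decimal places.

For two equal groups, power = Φ(d·√(n/2) − z_{α/2}).
d·√(n/2) = 0.62 × √(26/2) = 0.62 × 3.606 = 2.235.
z_β = 2.235 − 1.960 = 0.275.
Power = Φ(0.275) = 0.609.

power ≈ 0.61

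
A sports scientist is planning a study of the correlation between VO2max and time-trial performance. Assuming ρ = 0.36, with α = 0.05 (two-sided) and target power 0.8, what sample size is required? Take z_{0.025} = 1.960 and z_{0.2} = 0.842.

Fisher's z: C = ½·ln((1+r)/(1−r)) = ½·ln(2.1250) = 0.3769.
n = ((z_{α/2} + z_β)/C)² + 3.
(1.960 + 0.842) / 0.3769 = 2.802 / 0.3769 = 7.434.
n = 7.434² + 3 = 55.27 + 3 = 58.3.
Round up.

n = 59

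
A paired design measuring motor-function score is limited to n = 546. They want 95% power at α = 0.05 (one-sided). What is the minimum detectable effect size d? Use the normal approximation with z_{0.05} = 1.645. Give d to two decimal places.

For a single sample (or paired design) of n = 546: d_min = (z_{α} + z_β)/√n.
z-sum = 1.645 + 1.645 = 3.290.
d_min = 3.290 / √546 = 3.290 / 23.367 = 0.141.

d_min ≈ 0.14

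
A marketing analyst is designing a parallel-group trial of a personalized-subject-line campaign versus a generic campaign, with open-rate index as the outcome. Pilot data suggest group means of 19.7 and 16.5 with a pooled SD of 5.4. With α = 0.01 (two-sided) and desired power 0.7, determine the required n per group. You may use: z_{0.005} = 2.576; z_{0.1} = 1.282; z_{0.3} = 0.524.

n = 55 per group

Cohen's d = |M₁ − M₂| / SD_pooled = |19.7 − 16.5| / 5.4 = 3.2 / 5.4 = 0.593.
For two independent groups with equal n: n = 2·((z_{α/2} + z_β) / d)².
z_{α/2} + z_β = 2.576 + 0.524 = 3.100.
n = 2 × (3.100 / 0.593)² = 2 × 5.228² = 2 × 27.33 = 54.7.
Round up to the next whole participant.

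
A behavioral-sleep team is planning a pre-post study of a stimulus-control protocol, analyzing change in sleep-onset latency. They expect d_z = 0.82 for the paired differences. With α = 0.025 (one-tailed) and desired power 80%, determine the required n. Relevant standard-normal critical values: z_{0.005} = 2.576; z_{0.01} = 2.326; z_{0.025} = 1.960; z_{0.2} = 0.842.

n = 12 pairs

For a paired (one-sample on differences) test: n = ((z_{α} + z_β) / d)².
z_{α} + z_β = 1.960 + 0.842 = 2.802.
n = (2.802 / 0.82)² = 3.417² = 11.68.
Round up.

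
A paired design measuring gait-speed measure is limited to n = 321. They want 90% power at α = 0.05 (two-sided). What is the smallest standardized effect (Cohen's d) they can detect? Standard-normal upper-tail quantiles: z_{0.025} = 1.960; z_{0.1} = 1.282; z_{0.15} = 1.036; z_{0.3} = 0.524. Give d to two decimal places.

d_min ≈ 0.18

For a single sample (or paired design) of n = 321: d_min = (z_{α/2} + z_β)/√n.
z-sum = 1.960 + 1.282 = 3.242.
d_min = 3.242 / √321 = 3.242 / 17.916 = 0.181.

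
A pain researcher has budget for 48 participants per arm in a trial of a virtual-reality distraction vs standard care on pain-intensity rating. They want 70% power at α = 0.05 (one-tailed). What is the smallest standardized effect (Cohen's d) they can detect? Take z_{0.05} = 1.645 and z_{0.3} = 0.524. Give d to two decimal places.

For two independent groups of n = 48 each: d_min = (z_{α} + z_β)·√(2/n).
z-sum = 1.645 + 0.524 = 2.169.
d_min = 2.169 × √(2/48) = 2.169 × 0.2041 = 0.443.

d_min ≈ 0.44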